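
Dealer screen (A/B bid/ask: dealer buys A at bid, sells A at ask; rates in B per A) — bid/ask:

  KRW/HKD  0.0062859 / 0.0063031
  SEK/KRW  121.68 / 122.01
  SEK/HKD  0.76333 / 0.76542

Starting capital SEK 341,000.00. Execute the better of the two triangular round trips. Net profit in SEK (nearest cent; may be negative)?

Net result: SEK -245.78 (no profitable arbitrage after spreads)

Best loop SEK → KRW → HKD → SEK:
SEK 341,000.00 × 121.68 (sell SEK at bid) = KRW 41,492,880
KRW 41,492,880 × 0.0062859 (sell KRW at bid) = HKD 260,820.09
HKD 260,820.09 ÷ 0.76542 (buy SEK at ask) = SEK 340,754.22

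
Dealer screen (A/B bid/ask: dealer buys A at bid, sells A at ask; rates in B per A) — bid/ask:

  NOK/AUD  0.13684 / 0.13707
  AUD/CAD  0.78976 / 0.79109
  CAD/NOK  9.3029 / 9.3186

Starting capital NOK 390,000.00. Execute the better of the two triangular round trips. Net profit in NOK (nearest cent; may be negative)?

Best loop NOK → AUD → CAD → NOK:
NOK 390,000.00 × 0.13684 (sell NOK at bid) = AUD 53,367.60
AUD 53,367.60 × 0.78976 (sell AUD at bid) = CAD 42,147.60
CAD 42,147.60 × 9.3029 (sell CAD at bid) = NOK 392,094.87

Net profit: NOK 2,094.87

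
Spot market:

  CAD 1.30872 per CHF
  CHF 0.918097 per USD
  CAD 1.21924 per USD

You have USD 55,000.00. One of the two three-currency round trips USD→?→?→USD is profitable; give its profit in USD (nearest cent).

Profit: USD 810.59

Profitable loop is USD → CAD → CHF → USD:
USD 55,000.00 × 1.21924 = CAD 67,058.20
CAD 67,058.20 ÷ 1.30872 = CHF 51,239.53
CHF 51,239.53 ÷ 0.918097 = USD 55,810.59
Profit = USD 55,810.59 − USD 55,000.00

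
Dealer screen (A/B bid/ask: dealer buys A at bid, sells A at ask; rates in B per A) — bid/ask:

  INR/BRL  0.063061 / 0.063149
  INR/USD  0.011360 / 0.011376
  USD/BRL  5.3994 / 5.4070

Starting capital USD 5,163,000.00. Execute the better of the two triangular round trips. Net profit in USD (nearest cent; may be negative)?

Best loop USD → INR → BRL → USD:
USD 5,163,000.00 ÷ 0.011376 (buy INR at ask) = INR 453,850,210.97
INR 453,850,210.97 × 0.063061 (sell INR at bid) = BRL 28,620,248.15
BRL 28,620,248.15 ÷ 5.4070 (buy USD at ask) = USD 5,293,184.42

Net profit: USD 130,184.42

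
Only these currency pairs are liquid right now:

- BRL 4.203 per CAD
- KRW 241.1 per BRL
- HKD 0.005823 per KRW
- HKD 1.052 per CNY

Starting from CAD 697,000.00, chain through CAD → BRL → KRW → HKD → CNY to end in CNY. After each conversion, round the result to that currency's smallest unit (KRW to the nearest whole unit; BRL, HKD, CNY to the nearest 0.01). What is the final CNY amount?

CNY 3,909,492.90

CAD 697,000.00 × 4.203 = BRL 2,929,491.00
BRL 2,929,491.00 × 241.1 = KRW 706,300,280
KRW 706,300,280 × 0.005823 = HKD 4,112,786.53
HKD 4,112,786.53 ÷ 1.052 = CNY 3,909,492.90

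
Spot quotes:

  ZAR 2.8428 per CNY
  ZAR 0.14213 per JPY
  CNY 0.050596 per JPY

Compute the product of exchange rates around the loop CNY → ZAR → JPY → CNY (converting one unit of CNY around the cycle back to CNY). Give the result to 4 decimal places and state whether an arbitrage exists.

Around CNY → ZAR → JPY → CNY: 1 × 2.8428 ÷ 0.14213 × 0.050596 = 1.011991
Product > 1; profitable direction is CNY → ZAR → JPY → CNY.

1.0120 (arbitrage exists)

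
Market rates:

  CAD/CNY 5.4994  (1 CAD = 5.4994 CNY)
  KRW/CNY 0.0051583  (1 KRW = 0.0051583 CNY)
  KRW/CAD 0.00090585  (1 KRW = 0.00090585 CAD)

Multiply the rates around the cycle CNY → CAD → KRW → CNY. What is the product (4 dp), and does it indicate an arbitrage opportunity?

Around CNY → CAD → KRW → CNY: 1 ÷ 5.4994 ÷ 0.00090585 × 0.0051583 = 1.035464
Product > 1; profitable direction is CNY → CAD → KRW → CNY.

1.0355 (arbitrage exists)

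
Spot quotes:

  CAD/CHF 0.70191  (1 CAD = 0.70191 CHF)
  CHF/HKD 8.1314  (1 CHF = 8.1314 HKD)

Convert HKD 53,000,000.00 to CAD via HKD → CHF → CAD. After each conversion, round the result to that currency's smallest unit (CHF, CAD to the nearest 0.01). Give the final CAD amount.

HKD 53,000,000.00 ÷ 8.1314 = CHF 6,517,942.79
CHF 6,517,942.79 ÷ 0.70191 = CAD 9,286,009.30

CAD 9,286,009.30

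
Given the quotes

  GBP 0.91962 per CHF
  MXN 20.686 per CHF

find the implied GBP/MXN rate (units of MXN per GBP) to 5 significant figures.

GBP/MXN = 22.494

1 GBP ÷ 0.91962 = 1.08741 CHF
1.08741 CHF × 20.686 = 22.4941 MXN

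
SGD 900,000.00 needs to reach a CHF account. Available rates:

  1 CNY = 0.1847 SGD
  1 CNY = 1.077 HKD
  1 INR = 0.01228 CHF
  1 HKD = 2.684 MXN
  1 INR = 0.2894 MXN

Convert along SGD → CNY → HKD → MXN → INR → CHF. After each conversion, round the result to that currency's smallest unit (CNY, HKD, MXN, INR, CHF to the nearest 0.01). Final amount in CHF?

SGD 900,000.00 ÷ 0.1847 = CNY 4,872,766.65
CNY 4,872,766.65 × 1.077 = HKD 5,247,969.68
HKD 5,247,969.68 × 2.684 = MXN 14,085,550.62
MXN 14,085,550.62 ÷ 0.2894 = INR 48,671,563.99
INR 48,671,563.99 × 0.01228 = CHF 597,686.81

CHF 597,686.81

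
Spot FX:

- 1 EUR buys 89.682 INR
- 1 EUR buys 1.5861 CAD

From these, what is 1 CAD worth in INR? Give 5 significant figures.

CAD/INR = 56.542

1 CAD ÷ 1.5861 = 0.630477 EUR
0.630477 EUR × 89.682 = 56.5425 INR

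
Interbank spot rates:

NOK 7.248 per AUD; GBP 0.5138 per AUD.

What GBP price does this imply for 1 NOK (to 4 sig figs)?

NOK/GBP = 0.07089

1 NOK ÷ 7.248 = 0.137969 AUD
0.137969 AUD × 0.5138 = 0.0708885 GBP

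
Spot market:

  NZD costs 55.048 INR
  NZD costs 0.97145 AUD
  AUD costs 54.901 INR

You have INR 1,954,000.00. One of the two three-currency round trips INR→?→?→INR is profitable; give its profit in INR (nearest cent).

Profitable loop is INR → AUD → NZD → INR:
INR 1,954,000.00 ÷ 54.901 = AUD 35,591.34
AUD 35,591.34 ÷ 0.97145 = NZD 36,637.33
NZD 36,637.33 × 55.048 = INR 2,016,811.91
Profit = INR 2,016,811.91 − INR 1,954,000.00

Profit: INR 62,811.91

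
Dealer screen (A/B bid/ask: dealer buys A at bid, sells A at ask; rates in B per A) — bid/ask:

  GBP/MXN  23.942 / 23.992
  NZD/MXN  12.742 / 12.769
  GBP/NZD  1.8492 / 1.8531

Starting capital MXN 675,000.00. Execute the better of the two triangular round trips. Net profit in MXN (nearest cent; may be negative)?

Best loop MXN → NZD → GBP → MXN:
MXN 675,000.00 ÷ 12.769 (buy NZD at ask) = NZD 52,862.40
NZD 52,862.40 ÷ 1.8531 (buy GBP at ask) = GBP 28,526.47
GBP 28,526.47 × 23.942 (sell GBP at bid) = MXN 682,980.74

Net profit: MXN 7,980.74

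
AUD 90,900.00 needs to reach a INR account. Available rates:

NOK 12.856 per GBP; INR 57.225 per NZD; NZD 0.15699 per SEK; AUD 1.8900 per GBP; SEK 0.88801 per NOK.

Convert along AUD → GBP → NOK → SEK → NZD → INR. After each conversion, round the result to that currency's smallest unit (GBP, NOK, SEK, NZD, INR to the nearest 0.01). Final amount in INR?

INR 4,932,687.42

AUD 90,900.00 ÷ 1.8900 = GBP 48,095.24
GBP 48,095.24 × 12.856 = NOK 618,312.41
NOK 618,312.41 × 0.88801 = SEK 549,067.60
SEK 549,067.60 × 0.15699 = NZD 86,198.12
NZD 86,198.12 × 57.225 = INR 4,932,687.42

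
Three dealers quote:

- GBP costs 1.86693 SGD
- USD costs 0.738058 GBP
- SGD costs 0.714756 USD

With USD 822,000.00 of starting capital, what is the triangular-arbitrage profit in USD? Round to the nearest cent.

Profit: USD 12,632.86

Profitable loop is USD → SGD → GBP → USD:
USD 822,000.00 ÷ 0.714756 = SGD 1,150,042.81
SGD 1,150,042.81 ÷ 1.86693 = GBP 616,007.46
GBP 616,007.46 ÷ 0.738058 = USD 834,632.86
Profit = USD 834,632.86 − USD 822,000.00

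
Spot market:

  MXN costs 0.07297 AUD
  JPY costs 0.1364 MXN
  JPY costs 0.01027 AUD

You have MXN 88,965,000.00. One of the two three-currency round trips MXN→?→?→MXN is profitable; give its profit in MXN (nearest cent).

Profit: MXN 2,832,511.89

Profitable loop is MXN → JPY → AUD → MXN:
MXN 88,965,000.00 ÷ 0.1364 = JPY 652,236,070
JPY 652,236,070 × 0.01027 = AUD 6,698,464.44
AUD 6,698,464.44 ÷ 0.07297 = MXN 91,797,511.89
Profit = MXN 91,797,511.89 − MXN 88,965,000.00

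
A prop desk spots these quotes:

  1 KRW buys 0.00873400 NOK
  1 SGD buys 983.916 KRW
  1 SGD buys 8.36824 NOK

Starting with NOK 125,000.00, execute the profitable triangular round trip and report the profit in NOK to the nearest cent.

Profitable loop is NOK → SGD → KRW → NOK:
NOK 125,000.00 ÷ 8.36824 = SGD 14,937.43
SGD 14,937.43 × 983.916 = KRW 14,697,176
KRW 14,697,176 × 0.00873400 = NOK 128,365.14
Profit = NOK 128,365.14 − NOK 125,000.00

Profit: NOK 3,365.14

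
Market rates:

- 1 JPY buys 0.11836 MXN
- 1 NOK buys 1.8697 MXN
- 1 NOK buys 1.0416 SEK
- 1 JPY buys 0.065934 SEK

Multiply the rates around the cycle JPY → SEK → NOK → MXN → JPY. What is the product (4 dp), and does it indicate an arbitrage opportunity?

0.9999 (no arbitrage)

Around JPY → SEK → NOK → MXN → JPY: 1 × 0.065934 ÷ 1.0416 × 1.8697 ÷ 0.11836 = 0.999943
Product ≈ 1 (deviation 0.006%, within rounding noise).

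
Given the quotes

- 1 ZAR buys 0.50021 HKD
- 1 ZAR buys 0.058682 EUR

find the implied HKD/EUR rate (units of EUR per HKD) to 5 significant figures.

HKD/EUR = 0.11731

1 HKD ÷ 0.50021 = 1.99916 ZAR
1.99916 ZAR × 0.058682 = 0.117315 EUR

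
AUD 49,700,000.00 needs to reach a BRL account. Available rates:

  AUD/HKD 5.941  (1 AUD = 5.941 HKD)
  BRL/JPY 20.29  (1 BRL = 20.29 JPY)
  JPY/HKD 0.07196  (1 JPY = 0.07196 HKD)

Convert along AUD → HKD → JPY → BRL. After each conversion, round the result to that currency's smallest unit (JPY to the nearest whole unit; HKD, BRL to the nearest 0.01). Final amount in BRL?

BRL 202,228,676.39

AUD 49,700,000.00 × 5.941 = HKD 295,267,700.00
HKD 295,267,700.00 ÷ 0.07196 = JPY 4,103,219,844
JPY 4,103,219,844 ÷ 20.29 = BRL 202,228,676.39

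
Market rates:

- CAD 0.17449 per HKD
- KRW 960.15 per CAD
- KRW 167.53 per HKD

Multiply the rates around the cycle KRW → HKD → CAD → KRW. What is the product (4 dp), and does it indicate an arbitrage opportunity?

1.0000 (no arbitrage)

Around KRW → HKD → CAD → KRW: 1 ÷ 167.53 × 0.17449 × 960.15 = 1.000039
Product ≈ 1 (deviation 0.004%, within rounding noise).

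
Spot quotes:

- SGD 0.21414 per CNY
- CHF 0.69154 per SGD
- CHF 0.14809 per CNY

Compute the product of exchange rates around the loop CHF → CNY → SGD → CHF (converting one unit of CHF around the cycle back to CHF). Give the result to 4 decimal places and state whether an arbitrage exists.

Around CHF → CNY → SGD → CHF: 1 ÷ 0.14809 × 0.21414 × 0.69154 = 0.999976
Product ≈ 1 (deviation 0.002%, within rounding noise).

1.0000 (no arbitrage)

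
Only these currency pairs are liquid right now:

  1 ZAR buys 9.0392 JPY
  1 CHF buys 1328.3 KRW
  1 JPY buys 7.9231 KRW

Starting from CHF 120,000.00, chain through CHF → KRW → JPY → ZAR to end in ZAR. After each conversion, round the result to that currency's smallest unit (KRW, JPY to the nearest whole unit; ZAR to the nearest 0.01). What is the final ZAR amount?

CHF 120,000.00 × 1328.3 = KRW 159,396,000
KRW 159,396,000 ÷ 7.9231 = JPY 20,117,883
JPY 20,117,883 ÷ 9.0392 = ZAR 2,225,626.49

ZAR 2,225,626.49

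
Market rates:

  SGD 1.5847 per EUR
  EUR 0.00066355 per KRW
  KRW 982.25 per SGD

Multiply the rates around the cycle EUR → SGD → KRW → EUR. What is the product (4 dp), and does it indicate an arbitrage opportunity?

Around EUR → SGD → KRW → EUR: 1 × 1.5847 × 982.25 × 0.00066355 = 1.032863
Product > 1; profitable direction is EUR → SGD → KRW → EUR.

1.0329 (arbitrage exists)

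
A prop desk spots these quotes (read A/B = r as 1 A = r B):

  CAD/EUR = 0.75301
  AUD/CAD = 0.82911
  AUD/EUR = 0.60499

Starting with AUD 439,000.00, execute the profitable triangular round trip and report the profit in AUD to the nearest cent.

Profit: AUD 14,032.36

Profitable loop is AUD → CAD → EUR → AUD:
AUD 439,000.00 × 0.82911 = CAD 363,979.29
CAD 363,979.29 × 0.75301 = EUR 274,080.05
EUR 274,080.05 ÷ 0.60499 = AUD 453,032.36
Profit = AUD 453,032.36 − AUD 439,000.00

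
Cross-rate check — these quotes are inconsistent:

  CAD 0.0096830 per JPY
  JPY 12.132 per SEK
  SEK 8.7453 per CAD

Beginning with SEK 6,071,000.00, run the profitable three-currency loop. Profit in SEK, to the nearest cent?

Profitable loop is SEK → JPY → CAD → SEK:
SEK 6,071,000.00 × 12.132 = JPY 73,653,372
JPY 73,653,372 × 0.0096830 = CAD 713,185.60
CAD 713,185.60 × 8.7453 = SEK 6,237,022.04
Profit = SEK 6,237,022.04 − SEK 6,071,000.00

Profit: SEK 166,022.04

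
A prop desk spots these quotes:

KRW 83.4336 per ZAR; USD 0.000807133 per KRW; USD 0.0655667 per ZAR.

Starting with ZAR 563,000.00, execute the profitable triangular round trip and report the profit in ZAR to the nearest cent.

Profit: ZAR 15,244.03

Profitable loop is ZAR → KRW → USD → ZAR:
ZAR 563,000.00 × 83.4336 = KRW 46,973,117
KRW 46,973,117 × 0.000807133 = USD 37,913.55
USD 37,913.55 ÷ 0.0655667 = ZAR 578,244.03
Profit = ZAR 578,244.03 − ZAR 563,000.00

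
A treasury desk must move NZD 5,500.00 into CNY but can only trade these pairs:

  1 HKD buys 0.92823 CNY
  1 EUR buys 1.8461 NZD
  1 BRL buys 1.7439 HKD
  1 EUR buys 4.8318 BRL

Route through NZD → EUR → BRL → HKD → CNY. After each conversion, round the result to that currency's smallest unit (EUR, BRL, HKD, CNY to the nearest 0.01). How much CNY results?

NZD 5,500.00 ÷ 1.8461 = EUR 2,979.25
EUR 2,979.25 × 4.8318 = BRL 14,395.14
BRL 14,395.14 × 1.7439 = HKD 25,103.68
HKD 25,103.68 × 0.92823 = CNY 23,301.99

CNY 23,301.99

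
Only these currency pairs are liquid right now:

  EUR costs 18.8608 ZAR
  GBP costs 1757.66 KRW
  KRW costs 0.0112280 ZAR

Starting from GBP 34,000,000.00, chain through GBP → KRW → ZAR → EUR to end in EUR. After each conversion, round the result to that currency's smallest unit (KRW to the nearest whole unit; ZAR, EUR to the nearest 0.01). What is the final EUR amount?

EUR 35,575,915.14

GBP 34,000,000.00 × 1757.66 = KRW 59,760,440,000
KRW 59,760,440,000 × 0.0112280 = ZAR 670,990,220.32
ZAR 670,990,220.32 ÷ 18.8608 = EUR 35,575,915.14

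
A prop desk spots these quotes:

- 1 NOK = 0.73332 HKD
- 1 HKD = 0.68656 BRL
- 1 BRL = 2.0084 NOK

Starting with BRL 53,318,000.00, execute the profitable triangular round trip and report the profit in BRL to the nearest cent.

Profitable loop is BRL → NOK → HKD → BRL:
BRL 53,318,000.00 × 2.0084 = NOK 107,083,871.20
NOK 107,083,871.20 × 0.73332 = HKD 78,526,744.43
HKD 78,526,744.43 × 0.68656 = BRL 53,913,321.65
Profit = BRL 53,913,321.65 − BRL 53,318,000.00

Profit: BRL 595,321.65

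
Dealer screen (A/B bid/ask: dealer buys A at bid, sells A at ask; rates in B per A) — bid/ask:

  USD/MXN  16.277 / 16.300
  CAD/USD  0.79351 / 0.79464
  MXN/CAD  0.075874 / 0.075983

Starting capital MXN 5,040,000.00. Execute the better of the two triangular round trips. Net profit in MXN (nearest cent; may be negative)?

Net profit: MXN 81,015.30

Best loop MXN → USD → CAD → MXN:
MXN 5,040,000.00 ÷ 16.300 (buy USD at ask) = USD 309,202.45
USD 309,202.45 ÷ 0.79464 (buy CAD at ask) = CAD 389,110.11
CAD 389,110.11 ÷ 0.075983 (buy MXN at ask) = MXN 5,121,015.30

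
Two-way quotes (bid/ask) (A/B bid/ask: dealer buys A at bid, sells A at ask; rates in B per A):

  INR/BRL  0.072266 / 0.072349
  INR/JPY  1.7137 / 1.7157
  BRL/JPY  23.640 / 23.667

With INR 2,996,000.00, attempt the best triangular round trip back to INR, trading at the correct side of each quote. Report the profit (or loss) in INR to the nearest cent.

Net profit: INR 2,477.97

Best loop INR → JPY → BRL → INR:
INR 2,996,000.00 × 1.7137 (sell INR at bid) = JPY 5,134,245
JPY 5,134,245 ÷ 23.667 (buy BRL at ask) = BRL 216,936.88
BRL 216,936.88 ÷ 0.072349 (buy INR at ask) = INR 2,998,477.97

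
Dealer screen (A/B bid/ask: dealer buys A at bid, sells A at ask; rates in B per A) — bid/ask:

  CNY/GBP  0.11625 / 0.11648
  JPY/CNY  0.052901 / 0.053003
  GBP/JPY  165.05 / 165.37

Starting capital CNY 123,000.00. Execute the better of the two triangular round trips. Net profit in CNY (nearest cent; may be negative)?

Net profit: CNY 1,846.82

Best loop CNY → GBP → JPY → CNY:
CNY 123,000.00 × 0.11625 (sell CNY at bid) = GBP 14,298.75
GBP 14,298.75 × 165.05 (sell GBP at bid) = JPY 2,360,009
JPY 2,360,009 × 0.052901 (sell JPY at bid) = CNY 124,846.82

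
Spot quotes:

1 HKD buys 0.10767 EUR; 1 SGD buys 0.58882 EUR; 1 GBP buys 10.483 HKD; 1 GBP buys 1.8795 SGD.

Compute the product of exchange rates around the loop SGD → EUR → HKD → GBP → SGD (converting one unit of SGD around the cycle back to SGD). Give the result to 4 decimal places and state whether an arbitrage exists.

0.9805 (arbitrage exists)

Around SGD → EUR → HKD → GBP → SGD: 1 × 0.58882 ÷ 0.10767 ÷ 10.483 × 1.8795 = 0.980493
Product < 1; profitable direction is SGD → GBP → HKD → EUR → SGD.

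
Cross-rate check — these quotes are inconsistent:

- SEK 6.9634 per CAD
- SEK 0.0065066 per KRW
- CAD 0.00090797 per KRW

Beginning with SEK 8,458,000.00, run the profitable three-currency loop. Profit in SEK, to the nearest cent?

Profitable loop is SEK → CAD → KRW → SEK:
SEK 8,458,000.00 ÷ 6.9634 = CAD 1,214,636.53
CAD 1,214,636.53 ÷ 0.00090797 = KRW 1,337,749,626
KRW 1,337,749,626 × 0.0065066 = SEK 8,704,201.72
Profit = SEK 8,704,201.72 − SEK 8,458,000.00

Profit: SEK 246,201.72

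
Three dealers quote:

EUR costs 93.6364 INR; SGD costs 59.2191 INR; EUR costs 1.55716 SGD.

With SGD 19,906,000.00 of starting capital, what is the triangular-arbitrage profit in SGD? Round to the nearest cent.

Profit: SGD 307,134.51

Profitable loop is SGD → EUR → INR → SGD:
SGD 19,906,000.00 ÷ 1.55716 = EUR 12,783,528.99
EUR 12,783,528.99 × 93.6364 = INR 1,197,003,633.79
INR 1,197,003,633.79 ÷ 59.2191 = SGD 20,213,134.51
Profit = SGD 20,213,134.51 − SGD 19,906,000.00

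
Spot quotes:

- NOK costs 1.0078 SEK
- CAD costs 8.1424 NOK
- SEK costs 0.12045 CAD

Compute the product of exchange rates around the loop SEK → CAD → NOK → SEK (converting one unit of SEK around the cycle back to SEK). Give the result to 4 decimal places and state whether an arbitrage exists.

0.9884 (arbitrage exists)

Around SEK → CAD → NOK → SEK: 1 × 0.12045 × 8.1424 × 1.0078 = 0.988402
Product < 1; profitable direction is SEK → NOK → CAD → SEK.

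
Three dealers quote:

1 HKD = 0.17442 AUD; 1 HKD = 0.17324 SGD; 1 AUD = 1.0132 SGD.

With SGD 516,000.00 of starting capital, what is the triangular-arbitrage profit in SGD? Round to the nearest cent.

Profitable loop is SGD → HKD → AUD → SGD:
SGD 516,000.00 ÷ 0.17324 = HKD 2,978,526.90
HKD 2,978,526.90 × 0.17442 = AUD 519,514.66
AUD 519,514.66 × 1.0132 = SGD 526,372.26
Profit = SGD 526,372.26 − SGD 516,000.00

Profit: SGD 10,372.26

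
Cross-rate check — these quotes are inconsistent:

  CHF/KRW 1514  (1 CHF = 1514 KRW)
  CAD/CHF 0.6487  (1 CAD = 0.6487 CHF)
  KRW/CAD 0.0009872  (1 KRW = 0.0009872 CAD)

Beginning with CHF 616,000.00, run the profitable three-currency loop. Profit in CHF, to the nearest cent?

Profit: CHF 19,339.41

Profitable loop is CHF → CAD → KRW → CHF:
CHF 616,000.00 ÷ 0.6487 = CAD 949,591.49
CAD 949,591.49 ÷ 0.0009872 = KRW 961,903,860
KRW 961,903,860 ÷ 1514 = CHF 635,339.41
Profit = CHF 635,339.41 − CHF 616,000.00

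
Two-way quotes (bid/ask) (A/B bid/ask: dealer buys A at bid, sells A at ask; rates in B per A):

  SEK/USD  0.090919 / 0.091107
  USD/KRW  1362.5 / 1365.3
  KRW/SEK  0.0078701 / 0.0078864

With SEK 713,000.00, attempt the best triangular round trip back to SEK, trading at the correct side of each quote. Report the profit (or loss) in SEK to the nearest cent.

Net profit: SEK 13,826.73

Best loop SEK → KRW → USD → SEK:
SEK 713,000.00 ÷ 0.0078864 (buy KRW at ask) = KRW 90,408,805
KRW 90,408,805 ÷ 1365.3 (buy USD at ask) = USD 66,219.00
USD 66,219.00 ÷ 0.091107 (buy SEK at ask) = SEK 726,826.73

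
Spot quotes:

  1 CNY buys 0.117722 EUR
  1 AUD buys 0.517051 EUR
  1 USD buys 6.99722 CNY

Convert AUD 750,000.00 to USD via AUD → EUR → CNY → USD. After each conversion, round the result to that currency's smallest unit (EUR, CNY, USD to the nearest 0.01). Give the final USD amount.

AUD 750,000.00 × 0.517051 = EUR 387,788.25
EUR 387,788.25 ÷ 0.117722 = CNY 3,294,101.78
CNY 3,294,101.78 ÷ 6.99722 = USD 470,772.93

USD 470,772.93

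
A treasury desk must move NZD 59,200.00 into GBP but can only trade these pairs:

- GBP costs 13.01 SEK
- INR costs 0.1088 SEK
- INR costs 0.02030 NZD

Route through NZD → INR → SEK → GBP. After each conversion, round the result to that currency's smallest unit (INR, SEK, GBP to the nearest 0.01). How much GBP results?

GBP 24,388.06

NZD 59,200.00 ÷ 0.02030 = INR 2,916,256.16
INR 2,916,256.16 × 0.1088 = SEK 317,288.67
SEK 317,288.67 ÷ 13.01 = GBP 24,388.06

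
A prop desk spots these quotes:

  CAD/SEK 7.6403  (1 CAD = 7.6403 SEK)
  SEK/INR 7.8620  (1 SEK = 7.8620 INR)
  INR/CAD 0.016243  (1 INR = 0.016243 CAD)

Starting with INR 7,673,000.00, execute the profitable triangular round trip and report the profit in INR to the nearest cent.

Profit: INR 191,217.26

Profitable loop is INR → SEK → CAD → INR:
INR 7,673,000.00 ÷ 7.8620 = SEK 975,960.32
SEK 975,960.32 ÷ 7.6403 = CAD 127,738.48
CAD 127,738.48 ÷ 0.016243 = INR 7,864,217.26
Profit = INR 7,864,217.26 − INR 7,673,000.00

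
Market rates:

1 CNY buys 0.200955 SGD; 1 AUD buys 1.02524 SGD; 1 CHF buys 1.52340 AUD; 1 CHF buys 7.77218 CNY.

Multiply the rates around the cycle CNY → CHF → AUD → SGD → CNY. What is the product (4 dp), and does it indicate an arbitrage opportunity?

Around CNY → CHF → AUD → SGD → CNY: 1 ÷ 7.77218 × 1.52340 × 1.02524 ÷ 0.200955 = 0.999995
Product ≈ 1 (deviation 0.001%, within rounding noise).

1.0000 (no arbitrage)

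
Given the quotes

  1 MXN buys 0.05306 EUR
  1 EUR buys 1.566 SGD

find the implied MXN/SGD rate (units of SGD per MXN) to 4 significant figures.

1 MXN × 0.05306 = 0.05306 EUR
0.05306 EUR × 1.566 = 0.083092 SGD

MXN/SGD = 0.08309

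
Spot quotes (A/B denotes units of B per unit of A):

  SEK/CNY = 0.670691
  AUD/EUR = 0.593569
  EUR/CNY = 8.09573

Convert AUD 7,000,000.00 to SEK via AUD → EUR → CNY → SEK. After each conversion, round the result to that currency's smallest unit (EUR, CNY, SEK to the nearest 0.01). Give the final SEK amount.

AUD 7,000,000.00 × 0.593569 = EUR 4,154,983.00
EUR 4,154,983.00 × 8.09573 = CNY 33,637,620.52
CNY 33,637,620.52 ÷ 0.670691 = SEK 50,153,678.10

SEK 50,153,678.10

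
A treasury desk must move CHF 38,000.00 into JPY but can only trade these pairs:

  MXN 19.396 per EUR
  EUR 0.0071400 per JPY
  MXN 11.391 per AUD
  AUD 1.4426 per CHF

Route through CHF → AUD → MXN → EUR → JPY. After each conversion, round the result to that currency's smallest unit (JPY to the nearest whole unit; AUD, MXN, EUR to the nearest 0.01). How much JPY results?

CHF 38,000.00 × 1.4426 = AUD 54,818.80
AUD 54,818.80 × 11.391 = MXN 624,440.95
MXN 624,440.95 ÷ 19.396 = EUR 32,194.32
EUR 32,194.32 ÷ 0.0071400 = JPY 4,509,008

JPY 4,509,008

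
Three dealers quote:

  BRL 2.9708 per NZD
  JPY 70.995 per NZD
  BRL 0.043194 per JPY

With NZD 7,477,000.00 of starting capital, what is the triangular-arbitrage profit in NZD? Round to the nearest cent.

Profit: NZD 241,006.73

Profitable loop is NZD → JPY → BRL → NZD:
NZD 7,477,000.00 × 70.995 = JPY 530,829,615
JPY 530,829,615 × 0.043194 = BRL 22,928,654.39
BRL 22,928,654.39 ÷ 2.9708 = NZD 7,718,006.73
Profit = NZD 7,718,006.73 − NZD 7,477,000.00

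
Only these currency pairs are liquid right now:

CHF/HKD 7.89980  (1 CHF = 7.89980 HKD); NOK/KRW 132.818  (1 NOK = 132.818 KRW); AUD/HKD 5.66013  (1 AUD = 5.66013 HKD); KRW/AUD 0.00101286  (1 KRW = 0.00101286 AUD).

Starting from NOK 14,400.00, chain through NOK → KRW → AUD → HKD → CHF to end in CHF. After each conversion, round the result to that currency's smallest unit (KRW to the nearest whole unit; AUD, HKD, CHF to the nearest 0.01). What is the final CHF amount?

NOK 14,400.00 × 132.818 = KRW 1,912,579
KRW 1,912,579 × 0.00101286 = AUD 1,937.17
AUD 1,937.17 × 5.66013 = HKD 10,964.63
HKD 10,964.63 ÷ 7.89980 = CHF 1,387.96

CHF 1,387.96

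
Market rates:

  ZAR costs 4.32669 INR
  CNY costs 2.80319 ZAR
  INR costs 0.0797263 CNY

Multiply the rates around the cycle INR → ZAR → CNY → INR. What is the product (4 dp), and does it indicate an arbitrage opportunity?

Around INR → ZAR → CNY → INR: 1 ÷ 4.32669 ÷ 2.80319 ÷ 0.0797263 = 1.034166
Product > 1; profitable direction is INR → ZAR → CNY → INR.

1.0342 (arbitrage exists)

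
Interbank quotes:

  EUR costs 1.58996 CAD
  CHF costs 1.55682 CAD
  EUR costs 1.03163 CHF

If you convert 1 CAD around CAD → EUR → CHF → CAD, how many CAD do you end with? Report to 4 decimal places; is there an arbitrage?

Around CAD → EUR → CHF → CAD: 1 ÷ 1.58996 × 1.03163 × 1.55682 = 1.010127
Product > 1; profitable direction is CAD → EUR → CHF → CAD.

1.0101 (arbitrage exists)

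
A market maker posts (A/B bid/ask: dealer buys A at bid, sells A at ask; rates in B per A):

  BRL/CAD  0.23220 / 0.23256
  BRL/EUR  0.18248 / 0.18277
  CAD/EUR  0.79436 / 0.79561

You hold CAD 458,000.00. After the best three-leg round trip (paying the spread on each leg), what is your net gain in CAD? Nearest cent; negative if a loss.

Best loop CAD → EUR → BRL → CAD:
CAD 458,000.00 × 0.79436 (sell CAD at bid) = EUR 363,816.88
EUR 363,816.88 ÷ 0.18277 (buy BRL at ask) = BRL 1,990,572.19
BRL 1,990,572.19 × 0.23220 (sell BRL at bid) = CAD 462,210.86

Net profit: CAD 4,210.86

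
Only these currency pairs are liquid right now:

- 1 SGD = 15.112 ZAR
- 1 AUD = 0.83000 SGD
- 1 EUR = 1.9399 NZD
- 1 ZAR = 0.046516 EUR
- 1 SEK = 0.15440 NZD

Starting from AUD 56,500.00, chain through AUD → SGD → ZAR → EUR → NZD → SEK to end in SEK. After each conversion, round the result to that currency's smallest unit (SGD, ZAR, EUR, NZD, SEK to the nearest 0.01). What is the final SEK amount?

AUD 56,500.00 × 0.83000 = SGD 46,895.00
SGD 46,895.00 × 15.112 = ZAR 708,677.24
ZAR 708,677.24 × 0.046516 = EUR 32,964.83
EUR 32,964.83 × 1.9399 = NZD 63,948.47
NZD 63,948.47 ÷ 0.15440 = SEK 414,174.03

SEK 414,174.03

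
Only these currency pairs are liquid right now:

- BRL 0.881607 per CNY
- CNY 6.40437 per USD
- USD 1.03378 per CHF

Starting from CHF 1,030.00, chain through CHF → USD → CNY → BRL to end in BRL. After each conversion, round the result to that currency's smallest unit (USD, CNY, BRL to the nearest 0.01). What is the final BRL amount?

BRL 6,011.95

CHF 1,030.00 × 1.03378 = USD 1,064.79
USD 1,064.79 × 6.40437 = CNY 6,819.31
CNY 6,819.31 × 0.881607 = BRL 6,011.95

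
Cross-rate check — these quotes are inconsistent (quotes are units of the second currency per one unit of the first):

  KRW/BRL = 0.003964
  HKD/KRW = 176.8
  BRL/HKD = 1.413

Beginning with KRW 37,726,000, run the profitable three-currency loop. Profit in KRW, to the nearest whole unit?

Profitable loop is KRW → HKD → BRL → KRW:
KRW 37,726,000 ÷ 176.8 = HKD 213,382.35
HKD 213,382.35 ÷ 1.413 = BRL 151,013.70
BRL 151,013.70 ÷ 0.003964 = KRW 38,096,291
Profit = KRW 38,096,291 − KRW 37,726,000

Profit: KRW 370,291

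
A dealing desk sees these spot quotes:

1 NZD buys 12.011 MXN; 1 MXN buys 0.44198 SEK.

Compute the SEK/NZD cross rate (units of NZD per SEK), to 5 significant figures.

1 SEK ÷ 0.44198 = 2.26255 MXN
2.26255 MXN ÷ 12.011 = 0.188373 NZD

SEK/NZD = 0.18837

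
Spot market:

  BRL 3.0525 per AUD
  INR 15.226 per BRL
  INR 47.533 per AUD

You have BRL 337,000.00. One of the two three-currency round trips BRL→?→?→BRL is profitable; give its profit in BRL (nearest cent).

Profit: BRL 7,654.24

Profitable loop is BRL → AUD → INR → BRL:
BRL 337,000.00 ÷ 3.0525 = AUD 110,401.31
AUD 110,401.31 × 47.533 = INR 5,247,705.49
INR 5,247,705.49 ÷ 15.226 = BRL 344,654.24
Profit = BRL 344,654.24 − BRL 337,000.00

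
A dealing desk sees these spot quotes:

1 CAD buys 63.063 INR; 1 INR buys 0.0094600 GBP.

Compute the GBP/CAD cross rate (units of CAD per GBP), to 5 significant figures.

GBP/CAD = 1.6762

1 GBP ÷ 0.0094600 = 105.708 INR
105.708 INR ÷ 63.063 = 1.67623 CAD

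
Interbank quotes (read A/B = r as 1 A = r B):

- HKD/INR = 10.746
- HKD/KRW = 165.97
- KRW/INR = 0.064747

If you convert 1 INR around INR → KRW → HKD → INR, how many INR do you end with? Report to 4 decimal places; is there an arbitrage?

Around INR → KRW → HKD → INR: 1 ÷ 0.064747 ÷ 165.97 × 10.746 = 0.999994
Product ≈ 1 (deviation 0.001%, within rounding noise).

1.0000 (no arbitrage)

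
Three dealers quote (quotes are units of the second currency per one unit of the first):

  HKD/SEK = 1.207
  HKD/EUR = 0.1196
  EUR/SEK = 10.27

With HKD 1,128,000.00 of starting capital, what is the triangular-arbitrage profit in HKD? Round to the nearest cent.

Profit: HKD 19,898.41

Profitable loop is HKD → EUR → SEK → HKD:
HKD 1,128,000.00 × 0.1196 = EUR 134,908.80
EUR 134,908.80 × 10.27 = SEK 1,385,513.38
SEK 1,385,513.38 ÷ 1.207 = HKD 1,147,898.41
Profit = HKD 1,147,898.41 − HKD 1,128,000.00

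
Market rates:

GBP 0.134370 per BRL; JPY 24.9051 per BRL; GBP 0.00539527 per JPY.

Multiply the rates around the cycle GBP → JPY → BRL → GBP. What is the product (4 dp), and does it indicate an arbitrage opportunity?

Around GBP → JPY → BRL → GBP: 1 ÷ 0.00539527 ÷ 24.9051 × 0.134370 = 1.000002
Product ≈ 1 (deviation 0.000%, within rounding noise).

1.0000 (no arbitrage)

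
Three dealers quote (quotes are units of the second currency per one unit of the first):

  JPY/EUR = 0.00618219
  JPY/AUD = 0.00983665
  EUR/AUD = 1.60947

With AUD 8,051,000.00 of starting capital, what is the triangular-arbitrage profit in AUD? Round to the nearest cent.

Profit: AUD 92,813.92

Profitable loop is AUD → JPY → EUR → AUD:
AUD 8,051,000.00 ÷ 0.00983665 = JPY 818,469,703
JPY 818,469,703 × 0.00618219 = EUR 5,059,935.21
EUR 5,059,935.21 × 1.60947 = AUD 8,143,813.92
Profit = AUD 8,143,813.92 − AUD 8,051,000.00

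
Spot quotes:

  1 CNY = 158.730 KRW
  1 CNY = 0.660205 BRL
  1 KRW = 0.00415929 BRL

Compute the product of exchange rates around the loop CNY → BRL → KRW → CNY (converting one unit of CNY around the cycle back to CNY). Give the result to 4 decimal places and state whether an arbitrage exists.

1.0000 (no arbitrage)

Around CNY → BRL → KRW → CNY: 1 × 0.660205 ÷ 0.00415929 ÷ 158.730 = 1.000001
Product ≈ 1 (deviation 0.000%, within rounding noise).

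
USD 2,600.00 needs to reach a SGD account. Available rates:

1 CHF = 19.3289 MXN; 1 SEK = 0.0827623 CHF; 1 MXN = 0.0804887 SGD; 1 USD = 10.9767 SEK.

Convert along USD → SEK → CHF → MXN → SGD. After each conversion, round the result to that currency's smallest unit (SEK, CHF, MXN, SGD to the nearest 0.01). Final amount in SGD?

USD 2,600.00 × 10.9767 = SEK 28,539.42
SEK 28,539.42 × 0.0827623 = CHF 2,361.99
CHF 2,361.99 × 19.3289 = MXN 45,654.67
MXN 45,654.67 × 0.0804887 = SGD 3,674.69

SGD 3,674.69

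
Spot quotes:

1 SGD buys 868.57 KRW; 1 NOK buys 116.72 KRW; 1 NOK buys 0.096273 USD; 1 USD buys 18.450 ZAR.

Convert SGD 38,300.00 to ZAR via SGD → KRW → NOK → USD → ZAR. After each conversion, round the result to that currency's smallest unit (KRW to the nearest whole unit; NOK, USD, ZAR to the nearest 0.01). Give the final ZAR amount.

SGD 38,300.00 × 868.57 = KRW 33,266,231
KRW 33,266,231 ÷ 116.72 = NOK 285,008.83
NOK 285,008.83 × 0.096273 = USD 27,438.66
USD 27,438.66 × 18.450 = ZAR 506,243.28

ZAR 506,243.28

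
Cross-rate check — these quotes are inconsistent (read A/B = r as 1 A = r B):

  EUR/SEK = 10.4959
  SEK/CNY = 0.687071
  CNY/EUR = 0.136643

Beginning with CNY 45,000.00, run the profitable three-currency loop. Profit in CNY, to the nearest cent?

Profit: CNY 667.14

Profitable loop is CNY → SEK → EUR → CNY:
CNY 45,000.00 ÷ 0.687071 = SEK 65,495.41
SEK 65,495.41 ÷ 10.4959 = EUR 6,240.10
EUR 6,240.10 ÷ 0.136643 = CNY 45,667.14
Profit = CNY 45,667.14 − CNY 45,000.00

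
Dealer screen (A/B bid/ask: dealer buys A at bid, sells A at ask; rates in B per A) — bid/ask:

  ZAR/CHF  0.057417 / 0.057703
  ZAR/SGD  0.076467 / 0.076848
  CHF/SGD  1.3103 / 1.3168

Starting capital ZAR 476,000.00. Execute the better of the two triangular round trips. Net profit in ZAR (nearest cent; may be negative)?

Best loop ZAR → SGD → CHF → ZAR:
ZAR 476,000.00 × 0.076467 (sell ZAR at bid) = SGD 36,398.29
SGD 36,398.29 ÷ 1.3168 (buy CHF at ask) = CHF 27,641.47
CHF 27,641.47 ÷ 0.057703 (buy ZAR at ask) = ZAR 479,030.09

Net profit: ZAR 3,030.09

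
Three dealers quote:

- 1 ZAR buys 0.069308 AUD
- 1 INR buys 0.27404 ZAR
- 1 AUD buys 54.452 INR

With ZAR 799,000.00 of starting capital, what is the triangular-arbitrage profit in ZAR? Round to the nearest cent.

Profit: ZAR 27,338.41

Profitable loop is ZAR → AUD → INR → ZAR:
ZAR 799,000.00 × 0.069308 = AUD 55,377.09
AUD 55,377.09 × 54.452 = INR 3,015,393.41
INR 3,015,393.41 × 0.27404 = ZAR 826,338.41
Profit = ZAR 826,338.41 − ZAR 799,000.00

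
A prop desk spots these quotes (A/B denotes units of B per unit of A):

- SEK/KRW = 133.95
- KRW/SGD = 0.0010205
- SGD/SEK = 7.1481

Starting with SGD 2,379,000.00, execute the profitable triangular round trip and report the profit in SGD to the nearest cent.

Profit: SGD 55,714.80

Profitable loop is SGD → KRW → SEK → SGD:
SGD 2,379,000.00 ÷ 0.0010205 = KRW 2,331,210,191
KRW 2,331,210,191 ÷ 133.95 = SEK 17,403,584.85
SEK 17,403,584.85 ÷ 7.1481 = SGD 2,434,714.80
Profit = SGD 2,434,714.80 − SGD 2,379,000.00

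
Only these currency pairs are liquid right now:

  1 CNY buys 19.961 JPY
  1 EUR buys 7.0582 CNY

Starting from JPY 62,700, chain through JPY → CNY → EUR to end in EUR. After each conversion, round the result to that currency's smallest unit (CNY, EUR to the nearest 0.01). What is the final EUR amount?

EUR 445.03

JPY 62,700 ÷ 19.961 = CNY 3,141.13
CNY 3,141.13 ÷ 7.0582 = EUR 445.03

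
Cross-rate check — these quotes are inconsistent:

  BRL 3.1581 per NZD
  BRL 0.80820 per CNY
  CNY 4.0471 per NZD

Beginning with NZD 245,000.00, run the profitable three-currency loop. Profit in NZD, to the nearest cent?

Profitable loop is NZD → CNY → BRL → NZD:
NZD 245,000.00 × 4.0471 = CNY 991,539.50
CNY 991,539.50 × 0.80820 = BRL 801,362.22
BRL 801,362.22 ÷ 3.1581 = NZD 253,748.21
Profit = NZD 253,748.21 − NZD 245,000.00

Profit: NZD 8,748.21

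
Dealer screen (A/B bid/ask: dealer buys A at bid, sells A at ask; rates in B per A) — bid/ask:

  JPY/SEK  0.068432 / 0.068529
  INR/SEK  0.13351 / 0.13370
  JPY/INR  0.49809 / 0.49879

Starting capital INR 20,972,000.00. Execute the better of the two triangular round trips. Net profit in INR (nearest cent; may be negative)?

Net profit: INR 548,380.05

Best loop INR → JPY → SEK → INR:
INR 20,972,000.00 ÷ 0.49879 (buy JPY at ask) = JPY 42,045,751
JPY 42,045,751 × 0.068432 (sell JPY at bid) = SEK 2,877,274.81
SEK 2,877,274.81 ÷ 0.13370 (buy INR at ask) = INR 21,520,380.05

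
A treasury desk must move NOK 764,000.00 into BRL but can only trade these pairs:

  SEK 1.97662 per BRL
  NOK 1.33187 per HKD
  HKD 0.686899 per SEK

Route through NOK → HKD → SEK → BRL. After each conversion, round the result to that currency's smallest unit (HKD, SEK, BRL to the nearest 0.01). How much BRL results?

BRL 422,489.05

NOK 764,000.00 ÷ 1.33187 = HKD 573,629.56
HKD 573,629.56 ÷ 0.686899 = SEK 835,100.30
SEK 835,100.30 ÷ 1.97662 = BRL 422,489.05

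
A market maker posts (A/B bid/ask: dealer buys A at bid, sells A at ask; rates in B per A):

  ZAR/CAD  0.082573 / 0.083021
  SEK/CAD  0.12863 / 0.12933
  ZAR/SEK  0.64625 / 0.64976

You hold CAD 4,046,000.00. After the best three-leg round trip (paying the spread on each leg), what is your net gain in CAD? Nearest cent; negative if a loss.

Net profit: CAD 5,172.57

Best loop CAD → ZAR → SEK → CAD:
CAD 4,046,000.00 ÷ 0.083021 (buy ZAR at ask) = ZAR 48,734,657.50
ZAR 48,734,657.50 × 0.64625 (sell ZAR at bid) = SEK 31,494,772.41
SEK 31,494,772.41 × 0.12863 (sell SEK at bid) = CAD 4,051,172.57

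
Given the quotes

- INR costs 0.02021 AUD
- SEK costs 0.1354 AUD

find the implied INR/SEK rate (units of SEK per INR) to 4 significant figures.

1 INR × 0.02021 = 0.02021 AUD
0.02021 AUD ÷ 0.1354 = 0.149261 SEK

INR/SEK = 0.1493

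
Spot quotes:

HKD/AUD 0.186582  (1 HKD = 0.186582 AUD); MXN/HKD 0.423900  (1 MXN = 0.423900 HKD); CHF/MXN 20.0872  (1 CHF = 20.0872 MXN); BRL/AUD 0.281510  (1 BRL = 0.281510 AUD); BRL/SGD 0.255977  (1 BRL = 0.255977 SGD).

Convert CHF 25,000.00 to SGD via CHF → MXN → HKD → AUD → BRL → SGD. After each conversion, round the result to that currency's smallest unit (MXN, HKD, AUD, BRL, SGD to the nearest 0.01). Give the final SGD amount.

CHF 25,000.00 × 20.0872 = MXN 502,180.00
MXN 502,180.00 × 0.423900 = HKD 212,874.10
HKD 212,874.10 × 0.186582 = AUD 39,718.48
AUD 39,718.48 ÷ 0.281510 = BRL 141,090.83
BRL 141,090.83 × 0.255977 = SGD 36,116.01

SGD 36,116.01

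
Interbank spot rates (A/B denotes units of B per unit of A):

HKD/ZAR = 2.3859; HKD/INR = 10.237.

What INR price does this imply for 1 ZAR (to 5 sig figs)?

1 ZAR ÷ 2.3859 = 0.419129 HKD
0.419129 HKD × 10.237 = 4.29062 INR

ZAR/INR = 4.2906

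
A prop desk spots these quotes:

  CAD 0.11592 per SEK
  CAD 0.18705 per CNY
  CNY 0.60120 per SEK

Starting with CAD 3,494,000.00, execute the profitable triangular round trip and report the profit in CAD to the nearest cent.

Profit: CAD 107,675.56

Profitable loop is CAD → CNY → SEK → CAD:
CAD 3,494,000.00 ÷ 0.18705 = CNY 18,679,497.46
CNY 18,679,497.46 ÷ 0.60120 = SEK 31,070,355.06
SEK 31,070,355.06 × 0.11592 = CAD 3,601,675.56
Profit = CAD 3,601,675.56 − CAD 3,494,000.00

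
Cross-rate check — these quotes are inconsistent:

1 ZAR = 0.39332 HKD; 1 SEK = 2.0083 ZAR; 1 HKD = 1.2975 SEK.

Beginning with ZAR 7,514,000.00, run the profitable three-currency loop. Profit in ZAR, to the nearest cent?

Profitable loop is ZAR → HKD → SEK → ZAR:
ZAR 7,514,000.00 × 0.39332 = HKD 2,955,406.48
HKD 2,955,406.48 × 1.2975 = SEK 3,834,639.91
SEK 3,834,639.91 × 2.0083 = ZAR 7,701,107.33
Profit = ZAR 7,701,107.33 − ZAR 7,514,000.00

Profit: ZAR 187,107.33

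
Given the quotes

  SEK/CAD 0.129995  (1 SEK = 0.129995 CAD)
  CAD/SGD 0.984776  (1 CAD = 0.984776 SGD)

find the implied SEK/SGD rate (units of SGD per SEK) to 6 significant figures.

SEK/SGD = 0.128016

1 SEK × 0.129995 = 0.129995 CAD
0.129995 CAD × 0.984776 = 0.128016 SGD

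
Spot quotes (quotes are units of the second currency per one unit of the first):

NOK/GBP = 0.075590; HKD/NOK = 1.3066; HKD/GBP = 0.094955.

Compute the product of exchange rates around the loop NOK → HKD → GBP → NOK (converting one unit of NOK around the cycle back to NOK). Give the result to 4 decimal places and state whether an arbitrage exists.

Around NOK → HKD → GBP → NOK: 1 ÷ 1.3066 × 0.094955 ÷ 0.075590 = 0.961415
Product < 1; profitable direction is NOK → GBP → HKD → NOK.

0.9614 (arbitrage exists)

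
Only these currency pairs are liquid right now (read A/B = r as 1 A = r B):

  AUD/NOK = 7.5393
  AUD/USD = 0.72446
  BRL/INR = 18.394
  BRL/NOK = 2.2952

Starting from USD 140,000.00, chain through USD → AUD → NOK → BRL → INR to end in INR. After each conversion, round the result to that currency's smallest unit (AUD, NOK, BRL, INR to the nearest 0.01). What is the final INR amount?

USD 140,000.00 ÷ 0.72446 = AUD 193,247.38
AUD 193,247.38 × 7.5393 = NOK 1,456,949.97
NOK 1,456,949.97 ÷ 2.2952 = BRL 634,781.27
BRL 634,781.27 × 18.394 = INR 11,676,166.68

INR 11,676,166.68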